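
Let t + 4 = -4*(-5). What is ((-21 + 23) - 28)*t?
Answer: -416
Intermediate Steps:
t = 16 (t = -4 - 4*(-5) = -4 + 20 = 16)
((-21 + 23) - 28)*t = ((-21 + 23) - 28)*16 = (2 - 28)*16 = -26*16 = -416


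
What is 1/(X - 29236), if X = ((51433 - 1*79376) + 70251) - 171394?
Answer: -1/158322 ≈ -6.3162e-6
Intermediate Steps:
X = -129086 (X = ((51433 - 79376) + 70251) - 171394 = (-27943 + 70251) - 171394 = 42308 - 171394 = -129086)
1/(X - 29236) = 1/(-129086 - 29236) = 1/(-158322) = -1/158322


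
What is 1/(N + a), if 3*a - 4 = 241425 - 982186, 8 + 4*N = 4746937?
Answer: 4/3759253 ≈ 1.0640e-6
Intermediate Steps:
N = 4746929/4 (N = -2 + (1/4)*4746937 = -2 + 4746937/4 = 4746929/4 ≈ 1.1867e+6)
a = -246919 (a = 4/3 + (241425 - 982186)/3 = 4/3 + (1/3)*(-740761) = 4/3 - 740761/3 = -246919)
1/(N + a) = 1/(4746929/4 - 246919) = 1/(3759253/4) = 4/3759253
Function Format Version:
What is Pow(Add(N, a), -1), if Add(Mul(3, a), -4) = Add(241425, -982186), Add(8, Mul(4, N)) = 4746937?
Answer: Rational(4, 3759253) ≈ 1.0640e-6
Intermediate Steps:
N = Rational(4746929, 4) (N = Add(-2, Mul(Rational(1, 4), 4746937)) = Add(-2, Rational(4746937, 4)) = Rational(4746929, 4) ≈ 1.1867e+6)
a = -246919 (a = Add(Rational(4, 3), Mul(Rational(1, 3), Add(241425, -982186))) = Add(Rational(4, 3), Mul(Rational(1, 3), -740761)) = Add(Rational(4, 3), Rational(-740761, 3)) = -246919)
Pow(Add(N, a), -1) = Pow(Add(Rational(4746929, 4), -246919), -1) = Pow(Rational(3759253, 4), -1) = Rational(4, 3759253)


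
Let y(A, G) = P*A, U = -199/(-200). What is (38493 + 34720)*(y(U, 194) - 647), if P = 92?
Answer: -2033344649/50 ≈ -4.0667e+7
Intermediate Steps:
U = 199/200 (U = -199*(-1/200) = 199/200 ≈ 0.99500)
y(A, G) = 92*A
(38493 + 34720)*(y(U, 194) - 647) = (38493 + 34720)*(92*(199/200) - 647) = 73213*(4577/50 - 647) = 73213*(-27773/50) = -2033344649/50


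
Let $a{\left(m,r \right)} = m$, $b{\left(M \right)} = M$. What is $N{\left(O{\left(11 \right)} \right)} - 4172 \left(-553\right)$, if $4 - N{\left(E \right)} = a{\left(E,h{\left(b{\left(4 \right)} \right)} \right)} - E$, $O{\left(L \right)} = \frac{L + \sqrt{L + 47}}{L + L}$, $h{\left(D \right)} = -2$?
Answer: $2307120$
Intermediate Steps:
$O{\left(L \right)} = \frac{L + \sqrt{47 + L}}{2 L}$
$N{\left(E \right)} = 4$ ($N{\left(E \right)} = 4 - \left(E - E\right) = 4 - 0 = 4 + 0 = 4$)
$N{\left(O{\left(11 \right)} \right)} - 4172 \left(-553\right) = 4 - 4172 \left(-553\right) = 4 - -2307116 = 4 + 2307116 = 2307120$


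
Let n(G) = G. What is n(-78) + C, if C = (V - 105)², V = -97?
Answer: 40726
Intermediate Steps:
C = 40804 (C = (-97 - 105)² = (-202)² = 40804)
n(-78) + C = -78 + 40804 = 40726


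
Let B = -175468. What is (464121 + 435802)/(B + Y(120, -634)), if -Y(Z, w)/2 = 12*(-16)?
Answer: -899923/175084 ≈ -5.1400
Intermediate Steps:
Y(Z, w) = 384 (Y(Z, w) = -24*(-16) = -2*(-192) = 384)
(464121 + 435802)/(B + Y(120, -634)) = (464121 + 435802)/(-175468 + 384) = 899923/(-175084) = 899923*(-1/175084) = -899923/175084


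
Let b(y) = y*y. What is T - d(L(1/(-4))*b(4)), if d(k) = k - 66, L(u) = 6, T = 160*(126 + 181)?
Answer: 49090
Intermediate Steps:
b(y) = y²
T = 49120 (T = 160*307 = 49120)
d(k) = -66 + k
T - d(L(1/(-4))*b(4)) = 49120 - (-66 + 6*4²) = 49120 - (-66 + 6*16) = 49120 - (-66 + 96) = 49120 - 1*30 = 49120 - 30 = 49090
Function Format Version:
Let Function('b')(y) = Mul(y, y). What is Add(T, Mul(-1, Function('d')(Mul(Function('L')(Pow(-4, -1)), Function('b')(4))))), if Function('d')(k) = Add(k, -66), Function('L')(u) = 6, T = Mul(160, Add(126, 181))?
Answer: 49090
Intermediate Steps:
Function('b')(y) = Pow(y, 2)
T = 49120 (T = Mul(160, 307) = 49120)
Function('d')(k) = Add(-66, k)
Add(T, Mul(-1, Function('d')(Mul(Function('L')(Pow(-4, -1)), Function('b')(4))))) = Add(49120, Mul(-1, Add(-66, Mul(6, Pow(4, 2))))) = Add(49120, Mul(-1, Add(-66, Mul(6, 16)))) = Add(49120, Mul(-1, Add(-66, 96))) = Add(49120, Mul(-1, 30)) = Add(49120, -30) = 49090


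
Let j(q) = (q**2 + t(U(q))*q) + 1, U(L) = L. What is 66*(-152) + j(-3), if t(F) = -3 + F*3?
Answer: -9986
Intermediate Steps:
t(F) = -3 + 3*F
j(q) = 1 + q**2 + q*(-3 + 3*q) (j(q) = (q**2 + (-3 + 3*q)*q) + 1 = (q**2 + q*(-3 + 3*q)) + 1 = 1 + q**2 + q*(-3 + 3*q))
66*(-152) + j(-3) = 66*(-152) + (1 - 3*(-3) + 4*(-3)**2) = -10032 + (1 + 9 + 4*9) = -10032 + (1 + 9 + 36) = -10032 + 46 = -9986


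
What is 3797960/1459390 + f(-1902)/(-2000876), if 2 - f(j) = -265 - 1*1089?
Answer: 189931702003/73001460641 ≈ 2.6018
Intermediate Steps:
f(j) = 1356 (f(j) = 2 - (-265 - 1*1089) = 2 - (-265 - 1089) = 2 - 1*(-1354) = 2 + 1354 = 1356)
3797960/1459390 + f(-1902)/(-2000876) = 3797960/1459390 + 1356/(-2000876) = 3797960*(1/1459390) + 1356*(-1/2000876) = 379796/145939 - 339/500219 = 189931702003/73001460641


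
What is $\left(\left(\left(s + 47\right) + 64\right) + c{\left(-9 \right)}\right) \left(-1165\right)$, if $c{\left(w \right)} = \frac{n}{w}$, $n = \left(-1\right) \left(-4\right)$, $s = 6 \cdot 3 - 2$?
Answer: $- \frac{1326935}{9} \approx -1.4744 \cdot 10^{5}$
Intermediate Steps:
$s = 16$ ($s = 18 - 2 = 16$)
$n = 4$
$c{\left(w \right)} = \frac{4}{w}$
$\left(\left(\left(s + 47\right) + 64\right) + c{\left(-9 \right)}\right) \left(-1165\right) = \left(\left(\left(16 + 47\right) + 64\right) + \frac{4}{-9}\right) \left(-1165\right) = \left(\left(63 + 64\right) + 4 \left(- \frac{1}{9}\right)\right) \left(-1165\right) = \left(127 - \frac{4}{9}\right) \left(-1165\right) = \frac{1139}{9} \left(-1165\right) = - \frac{1326935}{9}$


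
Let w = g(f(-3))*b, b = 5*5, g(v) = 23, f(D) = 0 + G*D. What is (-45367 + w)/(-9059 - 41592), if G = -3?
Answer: 44792/50651 ≈ 0.88433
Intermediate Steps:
f(D) = -3*D (f(D) = 0 - 3*D = -3*D)
b = 25
w = 575 (w = 23*25 = 575)
(-45367 + w)/(-9059 - 41592) = (-45367 + 575)/(-9059 - 41592) = -44792/(-50651) = -44792*(-1/50651) = 44792/50651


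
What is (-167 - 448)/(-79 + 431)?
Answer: -615/352 ≈ -1.7472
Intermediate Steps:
(-167 - 448)/(-79 + 431) = -615/352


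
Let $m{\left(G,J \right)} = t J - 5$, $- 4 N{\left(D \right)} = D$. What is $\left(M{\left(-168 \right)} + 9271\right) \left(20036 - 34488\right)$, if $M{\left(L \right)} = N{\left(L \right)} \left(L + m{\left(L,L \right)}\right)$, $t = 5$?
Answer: $480890300$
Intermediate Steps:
$N{\left(D \right)} = - \frac{D}{4}$
$m{\left(G,J \right)} = -5 + 5 J$ ($m{\left(G,J \right)} = 5 J - 5 = -5 + 5 J$)
$M{\left(L \right)} = - \frac{L \left(-5 + 6 L\right)}{4}$ ($M{\left(L \right)} = - \frac{L}{4} \left(L + \left(-5 + 5 L\right)\right) = - \frac{L}{4} \left(-5 + 6 L\right) = - \frac{L \left(-5 + 6 L\right)}{4}$)
$\left(M{\left(-168 \right)} + 9271\right) \left(20036 - 34488\right) = \left(\frac{1}{4} \left(-168\right) \left(5 - -1008\right) + 9271\right) \left(20036 - 34488\right) = \left(\frac{1}{4} \left(-168\right) \left(5 + 1008\right) + 9271\right) \left(-14452\right) = \left(\frac{1}{4} \left(-168\right) 1013 + 9271\right) \left(-14452\right) = \left(-42546 + 9271\right) \left(-14452\right) = \left(-33275\right) \left(-14452\right) = 480890300$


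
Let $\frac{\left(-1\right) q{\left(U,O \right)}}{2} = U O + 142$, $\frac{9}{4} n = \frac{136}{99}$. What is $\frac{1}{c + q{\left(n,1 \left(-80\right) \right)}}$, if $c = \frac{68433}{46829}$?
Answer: $- \frac{41724639}{7712827513} \approx -0.0054098$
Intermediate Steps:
$n = \frac{544}{891}$ ($n = \frac{4 \cdot \frac{136}{99}}{9} = \frac{4 \cdot 136 \cdot \frac{1}{99}}{9} = \frac{4}{9} \cdot \frac{136}{99} = \frac{544}{891} \approx 0.61055$)
$q{\left(U,O \right)} = -284 - 2 O U$ ($q{\left(U,O \right)} = - 2 \left(U O + 142\right) = - 2 \left(O U + 142\right) = - 2 \left(142 + O U\right) = -284 - 2 O U$)
$c = \frac{68433}{46829}$ ($c = 68433 \cdot \frac{1}{46829} = \frac{68433}{46829} \approx 1.4613$)
$\frac{1}{c + q{\left(n,1 \left(-80\right) \right)}} = \frac{1}{\frac{68433}{46829} - \left(284 + 2 \cdot 1 \left(-80\right) \frac{544}{891}\right)} = \frac{1}{\frac{68433}{46829} - \left(284 - \frac{87040}{891}\right)} = \frac{1}{\frac{68433}{46829} + \left(-284 + \frac{87040}{891}\right)} = \frac{1}{\frac{68433}{46829} - \frac{166004}{891}} = \frac{1}{- \frac{7712827513}{41724639}} = - \frac{41724639}{7712827513}$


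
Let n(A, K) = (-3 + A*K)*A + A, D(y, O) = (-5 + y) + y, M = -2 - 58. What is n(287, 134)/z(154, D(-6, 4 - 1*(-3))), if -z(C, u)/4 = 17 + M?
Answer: 2759218/43 ≈ 64168.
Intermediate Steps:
M = -60
D(y, O) = -5 + 2*y
z(C, u) = 172 (z(C, u) = -4*(17 - 60) = -4*(-43) = 172)
n(A, K) = A + A*(-3 + A*K) (n(A, K) = A*(-3 + A*K) + A = A + A*(-3 + A*K))
n(287, 134)/z(154, D(-6, 4 - 1*(-3))) = (287*(-2 + 287*134))/172 = (287*(-2 + 38458))*(1/172) = (287*38456)*(1/172) = 11036872*(1/172) = 2759218/43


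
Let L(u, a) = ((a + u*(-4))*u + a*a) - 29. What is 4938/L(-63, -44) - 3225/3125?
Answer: -2061663/1399625 ≈ -1.4730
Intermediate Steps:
L(u, a) = -29 + a² + u*(a - 4*u) (L(u, a) = ((a - 4*u)*u + a²) - 29 = (u*(a - 4*u) + a²) - 29 = (a² + u*(a - 4*u)) - 29 = -29 + a² + u*(a - 4*u))
4938/L(-63, -44) - 3225/3125 = 4938/(-29 + (-44)² - 4*(-63)² - 44*(-63)) - 3225/3125 = 4938/(-29 + 1936 - 4*3969 + 2772) - 3225*1/3125 = 4938/(-29 + 1936 - 15876 + 2772) - 129/125 = 4938/(-11197) - 129/125 = 4938*(-1/11197) - 129/125 = -4938/11197 - 129/125 = -2061663/1399625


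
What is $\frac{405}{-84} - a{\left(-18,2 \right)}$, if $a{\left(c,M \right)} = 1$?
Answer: $- \frac{163}{28} \approx -5.8214$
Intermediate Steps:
$\frac{405}{-84} - a{\left(-18,2 \right)} = \frac{405}{-84} - 1 = 405 \left(- \frac{1}{84}\right) - 1 = - \frac{135}{28} - 1 = - \frac{163}{28}$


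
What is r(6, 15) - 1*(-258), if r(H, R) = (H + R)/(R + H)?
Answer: 259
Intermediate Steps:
r(H, R) = 1 (r(H, R) = (H + R)/(H + R) = 1)
r(6, 15) - 1*(-258) = 1 - 1*(-258) = 1 + 258 = 259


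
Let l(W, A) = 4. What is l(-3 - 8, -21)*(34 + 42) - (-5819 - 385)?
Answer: 6508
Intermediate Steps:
l(-3 - 8, -21)*(34 + 42) - (-5819 - 385) = 4*(34 + 42) - (-5819 - 385) = 4*76 - 1*(-6204) = 304 + 6204 = 6508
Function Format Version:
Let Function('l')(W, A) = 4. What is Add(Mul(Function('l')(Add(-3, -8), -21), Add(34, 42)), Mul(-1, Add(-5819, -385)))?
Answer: 6508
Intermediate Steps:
Add(Mul(Function('l')(Add(-3, -8), -21), Add(34, 42)), Mul(-1, Add(-5819, -385))) = Add(Mul(4, Add(34, 42)), Mul(-1, Add(-5819, -385))) = Add(Mul(4, 76), Mul(-1, -6204)) = Add(304, 6204) = 6508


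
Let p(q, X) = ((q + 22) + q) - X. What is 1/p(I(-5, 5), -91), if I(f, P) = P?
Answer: 1/123 ≈ 0.0081301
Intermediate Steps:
p(q, X) = 22 - X + 2*q (p(q, X) = ((22 + q) + q) - X = (22 + 2*q) - X = 22 - X + 2*q)
1/p(I(-5, 5), -91) = 1/(22 - 1*(-91) + 2*5) = 1/(22 + 91 + 10) = 1/123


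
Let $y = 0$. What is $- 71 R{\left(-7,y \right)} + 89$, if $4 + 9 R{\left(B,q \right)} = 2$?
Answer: $\frac{943}{9} \approx 104.78$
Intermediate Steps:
$R{\left(B,q \right)} = - \frac{2}{9}$ ($R{\left(B,q \right)} = - \frac{4}{9} + \frac{1}{9} \cdot 2 = - \frac{4}{9} + \frac{2}{9} = - \frac{2}{9}$)
$- 71 R{\left(-7,y \right)} + 89 = \left(-71\right) \left(- \frac{2}{9}\right) + 89 = \frac{142}{9} + 89 = \frac{943}{9}$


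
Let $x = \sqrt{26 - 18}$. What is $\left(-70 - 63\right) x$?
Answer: $- 266 \sqrt{2} \approx -376.18$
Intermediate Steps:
$x = 2 \sqrt{2}$ ($x = \sqrt{8} = 2 \sqrt{2} \approx 2.8284$)
$\left(-70 - 63\right) x = \left(-70 - 63\right) 2 \sqrt{2} = - 133 \cdot 2 \sqrt{2} = - 266 \sqrt{2}$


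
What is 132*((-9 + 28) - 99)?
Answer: -10560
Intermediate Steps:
132*((-9 + 28) - 99) = 132*(19 - 99) = 132*(-80) = -10560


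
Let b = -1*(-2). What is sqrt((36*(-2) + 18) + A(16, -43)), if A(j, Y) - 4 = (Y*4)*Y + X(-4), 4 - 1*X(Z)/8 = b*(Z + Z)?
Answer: 3*sqrt(834) ≈ 86.637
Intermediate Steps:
b = 2
X(Z) = 32 - 32*Z (X(Z) = 32 - 16*(Z + Z) = 32 - 16*2*Z = 32 - 32*Z)
A(j, Y) = 164 + 4*Y**2 (A(j, Y) = 4 + ((Y*4)*Y + (32 - 32*(-4))) = 4 + ((4*Y)*Y + (32 + 128)) = 4 + (4*Y**2 + 160) = 4 + (160 + 4*Y**2) = 164 + 4*Y**2)
sqrt((36*(-2) + 18) + A(16, -43)) = sqrt((36*(-2) + 18) + (164 + 4*(-43)**2)) = sqrt((-72 + 18) + (164 + 4*1849)) = sqrt(-54 + (164 + 7396)) = sqrt(-54 + 7560) = sqrt(7506) = 3*sqrt(834)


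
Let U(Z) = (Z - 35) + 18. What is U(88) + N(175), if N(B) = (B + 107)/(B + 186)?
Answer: 25913/361 ≈ 71.781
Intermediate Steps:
U(Z) = -17 + Z (U(Z) = (-35 + Z) + 18 = -17 + Z)
N(B) = (107 + B)/(186 + B)
U(88) + N(175) = (-17 + 88) + (107 + 175)/(186 + 175) = 71 + 282/361 = 25913/361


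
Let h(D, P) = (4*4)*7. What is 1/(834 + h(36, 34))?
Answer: 1/946 ≈ 0.0010571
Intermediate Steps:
h(D, P) = 112 (h(D, P) = 16*7 = 112)
1/(834 + h(36, 34)) = 1/(834 + 112) = 1/946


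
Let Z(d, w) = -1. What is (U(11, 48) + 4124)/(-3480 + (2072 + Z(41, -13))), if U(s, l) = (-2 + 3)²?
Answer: -4125/1409 ≈ -2.9276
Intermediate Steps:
U(s, l) = 1 (U(s, l) = 1² = 1)
(U(11, 48) + 4124)/(-3480 + (2072 + Z(41, -13))) = (1 + 4124)/(-3480 + (2072 - 1)) = 4125/(-3480 + 2071) = 4125/(-1409) = 4125*(-1/1409) = -4125/1409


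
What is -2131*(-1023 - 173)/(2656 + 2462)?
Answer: 1274338/2559 ≈ 497.98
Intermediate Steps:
-2131*(-1023 - 173)/(2656 + 2462) = -2131/(5118/(-1196)) = -2131/(5118*(-1/1196)) = -2131/(-2559/598) = -2131*(-598/2559) = 1274338/2559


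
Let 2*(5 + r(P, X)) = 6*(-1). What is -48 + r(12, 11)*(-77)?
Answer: 568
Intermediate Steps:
r(P, X) = -8 (r(P, X) = -5 + (6*(-1))/2 = -5 + (½)*(-6) = -5 - 3 = -8)
-48 + r(12, 11)*(-77) = -48 - 8*(-77) = -48 + 616 = 568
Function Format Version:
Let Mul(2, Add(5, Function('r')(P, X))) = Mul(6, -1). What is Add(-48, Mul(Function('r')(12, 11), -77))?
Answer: 568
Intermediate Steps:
Function('r')(P, X) = -8 (Function('r')(P, X) = Add(-5, Mul(Rational(1, 2), Mul(6, -1))) = Add(-5, Mul(Rational(1, 2), -6)) = Add(-5, -3) = -8)
Add(-48, Mul(Function('r')(12, 11), -77)) = Add(-48, Mul(-8, -77)) = Add(-48, 616) = 568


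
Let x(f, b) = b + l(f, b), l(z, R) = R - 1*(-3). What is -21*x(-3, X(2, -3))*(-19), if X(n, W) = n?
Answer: 2793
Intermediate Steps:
l(z, R) = 3 + R (l(z, R) = R + 3 = 3 + R)
x(f, b) = 3 + 2*b (x(f, b) = b + (3 + b) = 3 + 2*b)
-21*x(-3, X(2, -3))*(-19) = -21*(3 + 2*2)*(-19) = -21*(3 + 4)*(-19) = -21*7*(-19) = -147*(-19) = 2793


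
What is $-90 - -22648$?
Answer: $22558$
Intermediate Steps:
$-90 - -22648 = -90 + 22648 = 22558$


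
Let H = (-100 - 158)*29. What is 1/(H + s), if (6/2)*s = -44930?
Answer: -3/67376 ≈ -4.4526e-5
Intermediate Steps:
s = -44930/3 (s = (⅓)*(-44930) = -44930/3 ≈ -14977.)
H = -7482 (H = -258*29 = -7482)
1/(H + s) = 1/(-7482 - 44930/3) = 1/(-67376/3) = -3/67376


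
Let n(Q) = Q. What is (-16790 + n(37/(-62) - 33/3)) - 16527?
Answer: -2066373/62 ≈ -33329.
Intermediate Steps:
(-16790 + n(37/(-62) - 33/3)) - 16527 = (-16790 + (37/(-62) - 33/3)) - 16527 = (-16790 + (37*(-1/62) - 33*⅓)) - 16527 = (-16790 + (-37/62 - 11)) - 16527 = (-16790 - 719/62) - 16527 = -1041699/62 - 16527 = -2066373/62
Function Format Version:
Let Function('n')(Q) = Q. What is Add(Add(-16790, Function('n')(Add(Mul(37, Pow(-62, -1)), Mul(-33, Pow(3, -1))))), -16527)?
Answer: Rational(-2066373, 62) ≈ -33329.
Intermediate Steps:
Add(Add(-16790, Function('n')(Add(Mul(37, Pow(-62, -1)), Mul(-33, Pow(3, -1))))), -16527) = Add(Add(-16790, Add(Mul(37, Pow(-62, -1)), Mul(-33, Pow(3, -1)))), -16527) = Add(Add(-16790, Add(Mul(37, Rational(-1, 62)), Mul(-33, Rational(1, 3)))), -16527) = Add(Add(-16790, Add(Rational(-37, 62), -11)), -16527) = Add(Add(-16790, Rational(-719, 62)), -16527) = Add(Rational(-1041699, 62), -16527) = Rational(-2066373, 62)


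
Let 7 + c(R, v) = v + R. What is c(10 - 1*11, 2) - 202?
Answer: -208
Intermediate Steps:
c(R, v) = -7 + R + v (c(R, v) = -7 + (v + R) = -7 + (R + v) = -7 + R + v)
c(10 - 1*11, 2) - 202 = (-7 + (10 - 1*11) + 2) - 202 = (-7 + (10 - 11) + 2) - 202 = (-7 - 1 + 2) - 202 = -6 - 202 = -208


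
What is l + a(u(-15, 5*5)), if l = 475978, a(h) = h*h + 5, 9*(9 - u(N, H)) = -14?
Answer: 38563648/81 ≈ 4.7609e+5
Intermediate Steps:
u(N, H) = 95/9 (u(N, H) = 9 - 1/9*(-14) = 9 + 14/9 = 95/9)
a(h) = 5 + h**2 (a(h) = h**2 + 5 = 5 + h**2)
l + a(u(-15, 5*5)) = 475978 + (5 + (95/9)**2) = 475978 + (5 + 9025/81) = 475978 + 9430/81 = 38563648/81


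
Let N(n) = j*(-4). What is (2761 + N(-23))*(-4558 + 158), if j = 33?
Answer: -11567600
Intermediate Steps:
N(n) = -132 (N(n) = 33*(-4) = -132)
(2761 + N(-23))*(-4558 + 158) = (2761 - 132)*(-4558 + 158) = 2629*(-4400) = -11567600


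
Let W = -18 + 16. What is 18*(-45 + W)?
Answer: -846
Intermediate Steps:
W = -2
18*(-45 + W) = 18*(-45 - 2) = 18*(-47) = -846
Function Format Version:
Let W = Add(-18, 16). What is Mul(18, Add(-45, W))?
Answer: -846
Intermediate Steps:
W = -2
Mul(18, Add(-45, W)) = Mul(18, Add(-45, -2)) = Mul(18, -47) = -846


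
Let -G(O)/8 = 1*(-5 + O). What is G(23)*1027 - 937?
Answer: -148825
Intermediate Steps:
G(O) = 40 - 8*O (G(O) = -8*(-5 + O) = 40 - 8*O)
G(23)*1027 - 937 = (40 - 8*23)*1027 - 937 = (40 - 184)*1027 - 937 = -144*1027 - 937 = -147888 - 937 = -148825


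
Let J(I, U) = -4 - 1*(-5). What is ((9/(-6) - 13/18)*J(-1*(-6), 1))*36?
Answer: -80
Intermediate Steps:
J(I, U) = 1 (J(I, U) = -4 + 5 = 1)
((9/(-6) - 13/18)*J(-1*(-6), 1))*36 = ((9/(-6) - 13/18)*1)*36 = ((9*(-1/6) - 13*1/18)*1)*36 = ((-3/2 - 13/18)*1)*36 = -20/9*1*36 = -20/9*36 = -80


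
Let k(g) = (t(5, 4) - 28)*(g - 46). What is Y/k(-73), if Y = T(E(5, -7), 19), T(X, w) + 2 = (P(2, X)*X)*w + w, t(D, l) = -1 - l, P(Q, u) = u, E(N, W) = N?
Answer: 164/1309 ≈ 0.12529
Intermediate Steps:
T(X, w) = -2 + w + w*X**2 (T(X, w) = -2 + ((X*X)*w + w) = -2 + (X**2*w + w) = -2 + (w*X**2 + w) = -2 + (w + w*X**2) = -2 + w + w*X**2)
Y = 492 (Y = -2 + 19 + 19*5**2 = -2 + 19 + 19*25 = -2 + 19 + 475 = 492)
k(g) = 1518 - 33*g (k(g) = ((-1 - 1*4) - 28)*(g - 46) = ((-1 - 4) - 28)*(-46 + g) = (-5 - 28)*(-46 + g) = -33*(-46 + g) = 1518 - 33*g)
Y/k(-73) = 492/(1518 - 33*(-73)) = 492/(1518 + 2409) = 492/3927 = 492*(1/3927) = 164/1309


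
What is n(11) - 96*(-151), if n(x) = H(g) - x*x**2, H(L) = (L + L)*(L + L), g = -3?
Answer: 13201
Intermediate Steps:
H(L) = 4*L**2 (H(L) = (2*L)*(2*L) = 4*L**2)
n(x) = 36 - x**3 (n(x) = 4*(-3)**2 - x*x**2 = 4*9 - x**3 = 36 - x**3)
n(11) - 96*(-151) = (36 - 1*11**3) - 96*(-151) = (36 - 1*1331) + 14496 = (36 - 1331) + 14496 = -1295 + 14496 = 13201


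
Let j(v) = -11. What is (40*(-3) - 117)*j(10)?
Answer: 2607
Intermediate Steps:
(40*(-3) - 117)*j(10) = (40*(-3) - 117)*(-11) = (-120 - 117)*(-11) = -237*(-11) = 2607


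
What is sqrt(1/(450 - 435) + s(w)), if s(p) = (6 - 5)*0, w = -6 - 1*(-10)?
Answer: sqrt(15)/15 ≈ 0.25820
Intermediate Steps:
w = 4 (w = -6 + 10 = 4)
s(p) = 0 (s(p) = 1*0 = 0)
sqrt(1/(450 - 435) + s(w)) = sqrt(1/(450 - 435) + 0) = sqrt(1/15 + 0) = sqrt(1/15) = sqrt(15)/15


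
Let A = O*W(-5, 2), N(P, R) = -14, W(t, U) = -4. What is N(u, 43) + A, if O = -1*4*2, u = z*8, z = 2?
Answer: 18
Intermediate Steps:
u = 16 (u = 2*8 = 16)
O = -8 (O = -4*2 = -8)
A = 32 (A = -8*(-4) = 32)
N(u, 43) + A = -14 + 32 = 18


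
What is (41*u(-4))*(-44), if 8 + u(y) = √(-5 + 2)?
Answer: 14432 - 1804*I*√3 ≈ 14432.0 - 3124.6*I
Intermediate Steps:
u(y) = -8 + I*√3 (u(y) = -8 + √(-5 + 2) = -8 + √(-3) = -8 + I*√3)
(41*u(-4))*(-44) = (41*(-8 + I*√3))*(-44) = (-328 + 41*I*√3)*(-44) = 14432 - 1804*I*√3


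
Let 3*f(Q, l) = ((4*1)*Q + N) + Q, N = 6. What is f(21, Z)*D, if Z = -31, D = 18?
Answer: 666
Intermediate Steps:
f(Q, l) = 2 + 5*Q/3 (f(Q, l) = (((4*1)*Q + 6) + Q)/3 = ((4*Q + 6) + Q)/3 = ((6 + 4*Q) + Q)/3 = (6 + 5*Q)/3 = 2 + 5*Q/3)
f(21, Z)*D = (2 + (5/3)*21)*18 = (2 + 35)*18 = 37*18 = 666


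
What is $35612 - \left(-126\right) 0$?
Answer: $35612$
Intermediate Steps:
$35612 - \left(-126\right) 0 = 35612 - 0 = 35612 + 0 = 35612$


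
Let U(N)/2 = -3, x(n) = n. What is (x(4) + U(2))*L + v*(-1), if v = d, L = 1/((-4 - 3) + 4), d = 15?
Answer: -43/3 ≈ -14.333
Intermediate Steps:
L = -1/3 (L = 1/(-7 + 4) = 1/(-3) = -1/3 ≈ -0.33333)
v = 15
U(N) = -6 (U(N) = 2*(-3) = -6)
(x(4) + U(2))*L + v*(-1) = (4 - 6)*(-1/3) + 15*(-1) = -2*(-1/3) - 15 = 2/3 - 15 = -43/3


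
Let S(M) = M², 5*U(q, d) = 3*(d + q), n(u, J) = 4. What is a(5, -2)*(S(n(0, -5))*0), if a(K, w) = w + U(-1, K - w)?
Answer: 0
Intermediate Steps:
U(q, d) = 3*d/5 + 3*q/5 (U(q, d) = (3*(d + q))/5 = (3*d + 3*q)/5 = 3*d/5 + 3*q/5)
a(K, w) = -⅗ + 2*w/5 + 3*K/5 (a(K, w) = w + (3*(K - w)/5 + (⅗)*(-1)) = w + ((-3*w/5 + 3*K/5) - ⅗) = w + (-⅗ - 3*w/5 + 3*K/5) = -⅗ + 2*w/5 + 3*K/5)
a(5, -2)*(S(n(0, -5))*0) = (-⅗ + (⅖)*(-2) + (⅗)*5)*(4²*0) = (-⅗ - ⅘ + 3)*(16*0) = (8/5)*0 = 0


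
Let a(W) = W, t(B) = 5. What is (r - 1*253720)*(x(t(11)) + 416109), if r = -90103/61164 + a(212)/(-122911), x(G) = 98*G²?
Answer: -798363261509121287879/7517728404 ≈ -1.0620e+11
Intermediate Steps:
r = -11087616601/7517728404 (r = -90103/61164 + 212/(-122911) = -90103*1/61164 + 212*(-1/122911) = -90103/61164 - 212/122911 = -11087616601/7517728404 ≈ -1.4749)
(r - 1*253720)*(x(t(11)) + 416109) = (-11087616601/7517728404 - 1*253720)*(98*5² + 416109) = (-11087616601/7517728404 - 253720)*(98*25 + 416109) = -1907409138279481*(2450 + 416109)/7517728404 = -1907409138279481/7517728404*418559 = -798363261509121287879/7517728404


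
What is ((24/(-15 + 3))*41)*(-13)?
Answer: 1066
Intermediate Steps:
((24/(-15 + 3))*41)*(-13) = ((24/(-12))*41)*(-13) = ((24*(-1/12))*41)*(-13) = -2*41*(-13) = -82*(-13) = 1066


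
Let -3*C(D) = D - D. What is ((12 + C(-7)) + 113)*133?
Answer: 16625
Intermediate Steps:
C(D) = 0 (C(D) = -(D - D)/3 = -⅓*0 = 0)
((12 + C(-7)) + 113)*133 = ((12 + 0) + 113)*133 = (12 + 113)*133 = 125*133 = 16625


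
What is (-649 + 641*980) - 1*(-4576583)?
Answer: 5204114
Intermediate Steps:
(-649 + 641*980) - 1*(-4576583) = (-649 + 628180) + 4576583 = 627531 + 4576583 = 5204114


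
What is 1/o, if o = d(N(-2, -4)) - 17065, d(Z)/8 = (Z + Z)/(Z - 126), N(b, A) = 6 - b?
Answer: -59/1006899 ≈ -5.8596e-5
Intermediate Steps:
d(Z) = 16*Z/(-126 + Z) (d(Z) = 8*((Z + Z)/(Z - 126)) = 8*((2*Z)/(-126 + Z)) = 8*(2*Z/(-126 + Z)) = 16*Z/(-126 + Z))
o = -1006899/59 (o = 16*(6 - 1*(-2))/(-126 + (6 - 1*(-2))) - 17065 = 16*(6 + 2)/(-126 + (6 + 2)) - 17065 = 16*8/(-126 + 8) - 17065 = 16*8/(-118) - 17065 = 16*8*(-1/118) - 17065 = -64/59 - 17065 = -1006899/59 ≈ -17066.)
1/o = 1/(-1006899/59) = -59/1006899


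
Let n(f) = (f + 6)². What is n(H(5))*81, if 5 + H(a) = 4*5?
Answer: 35721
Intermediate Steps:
H(a) = 15 (H(a) = -5 + 4*5 = -5 + 20 = 15)
n(f) = (6 + f)²
n(H(5))*81 = (6 + 15)²*81 = 21²*81 = 441*81 = 35721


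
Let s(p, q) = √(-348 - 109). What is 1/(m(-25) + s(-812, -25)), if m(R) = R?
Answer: -25/1082 - I*√457/1082 ≈ -0.023105 - 0.019757*I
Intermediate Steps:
s(p, q) = I*√457 (s(p, q) = √(-457) = I*√457)
1/(m(-25) + s(-812, -25)) = 1/(-25 + I*√457)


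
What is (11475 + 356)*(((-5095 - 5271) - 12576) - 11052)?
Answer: -402183014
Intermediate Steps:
(11475 + 356)*(((-5095 - 5271) - 12576) - 11052) = 11831*((-10366 - 12576) - 11052) = 11831*(-22942 - 11052) = 11831*(-33994) = -402183014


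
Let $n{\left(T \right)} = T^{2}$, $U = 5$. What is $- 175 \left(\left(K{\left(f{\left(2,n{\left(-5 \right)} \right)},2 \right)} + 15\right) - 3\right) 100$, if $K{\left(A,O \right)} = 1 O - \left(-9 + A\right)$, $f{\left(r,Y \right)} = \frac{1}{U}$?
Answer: $-399000$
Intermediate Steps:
$f{\left(r,Y \right)} = \frac{1}{5}$
$K{\left(A,O \right)} = 9 + O - A$ ($K{\left(A,O \right)} = O - \left(-9 + A\right) = 9 + O - A$)
$- 175 \left(\left(K{\left(f{\left(2,n{\left(-5 \right)} \right)},2 \right)} + 15\right) - 3\right) 100 = - 175 \left(\left(\left(9 + 2 - \frac{1}{5}\right) + 15\right) - 3\right) 100 = - 175 \left(\left(\frac{54}{5} + 15\right) - 3\right) 100 = - 175 \left(\frac{129}{5} - 3\right) 100 = \left(-175\right) \frac{114}{5} \cdot 100 = \left(-3990\right) 100 = -399000$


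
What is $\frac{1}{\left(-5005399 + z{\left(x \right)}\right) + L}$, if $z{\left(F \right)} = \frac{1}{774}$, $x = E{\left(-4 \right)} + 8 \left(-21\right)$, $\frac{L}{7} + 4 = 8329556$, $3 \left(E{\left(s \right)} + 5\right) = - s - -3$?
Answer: $\frac{774}{41255333911} \approx 1.8761 \cdot 10^{-8}$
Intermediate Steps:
$E{\left(s \right)} = -4 - \frac{s}{3}$ ($E{\left(s \right)} = -5 + \frac{- s - -3}{3} = -5 + \frac{- s + 3}{3} = -5 + \frac{3 - s}{3} = -5 - \left(-1 + \frac{s}{3}\right) = -4 - \frac{s}{3}$)
$L = 58306864$ ($L = -28 + 7 \cdot 8329556 = -28 + 58306892 = 58306864$)
$x = - \frac{512}{3}$ ($x = \left(-4 - - \frac{4}{3}\right) + 8 \left(-21\right) = \left(-4 + \frac{4}{3}\right) - 168 = - \frac{8}{3} - 168 = - \frac{512}{3} \approx -170.67$)
$z{\left(F \right)} = \frac{1}{774}$
$\frac{1}{\left(-5005399 + z{\left(x \right)}\right) + L} = \frac{1}{\left(-5005399 + \frac{1}{774}\right) + 58306864} = \frac{1}{- \frac{3874178825}{774} + 58306864} = \frac{1}{\frac{41255333911}{774}} = \frac{774}{41255333911}$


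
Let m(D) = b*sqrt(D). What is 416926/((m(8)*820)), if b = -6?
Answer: -208463*sqrt(2)/9840 ≈ -29.960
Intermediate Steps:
m(D) = -6*sqrt(D)
416926/((m(8)*820)) = 416926/((-12*sqrt(2)*820)) = 416926/((-9840*sqrt(2))) = 416926*(-sqrt(2)/19680) = -208463*sqrt(2)/9840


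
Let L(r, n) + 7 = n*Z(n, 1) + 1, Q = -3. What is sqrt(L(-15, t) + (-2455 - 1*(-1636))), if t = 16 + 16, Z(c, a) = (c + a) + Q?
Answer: 3*sqrt(15) ≈ 11.619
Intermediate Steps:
Z(c, a) = -3 + a + c (Z(c, a) = (c + a) - 3 = (a + c) - 3 = -3 + a + c)
t = 32
L(r, n) = -6 + n*(-2 + n) (L(r, n) = -7 + (n*(-3 + 1 + n) + 1) = -7 + (n*(-2 + n) + 1) = -7 + (1 + n*(-2 + n)) = -6 + n*(-2 + n))
sqrt(L(-15, t) + (-2455 - 1*(-1636))) = sqrt((-6 + 32*(-2 + 32)) + (-2455 - 1*(-1636))) = sqrt((-6 + 32*30) + (-2455 + 1636)) = sqrt((-6 + 960) - 819) = sqrt(954 - 819) = sqrt(135) = 3*sqrt(15)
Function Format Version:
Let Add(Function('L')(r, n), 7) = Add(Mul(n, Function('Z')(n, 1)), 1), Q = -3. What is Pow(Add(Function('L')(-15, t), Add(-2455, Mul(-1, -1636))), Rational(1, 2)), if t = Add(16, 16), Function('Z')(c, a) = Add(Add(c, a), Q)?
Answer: Mul(3, Pow(15, Rational(1, 2))) ≈ 11.619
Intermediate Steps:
Function('Z')(c, a) = Add(-3, a, c) (Function('Z')(c, a) = Add(Add(c, a), -3) = Add(Add(a, c), -3) = Add(-3, a, c))
t = 32
Function('L')(r, n) = Add(-6, Mul(n, Add(-2, n))) (Function('L')(r, n) = Add(-7, Add(Mul(n, Add(-3, 1, n)), 1)) = Add(-7, Add(Mul(n, Add(-2, n)), 1)) = Add(-7, Add(1, Mul(n, Add(-2, n)))) = Add(-6, Mul(n, Add(-2, n))))
Pow(Add(Function('L')(-15, t), Add(-2455, Mul(-1, -1636))), Rational(1, 2)) = Pow(Add(Add(-6, Mul(32, Add(-2, 32))), Add(-2455, Mul(-1, -1636))), Rational(1, 2)) = Pow(Add(Add(-6, Mul(32, 30)), Add(-2455, 1636)), Rational(1, 2)) = Pow(Add(Add(-6, 960), -819), Rational(1, 2)) = Pow(Add(954, -819), Rational(1, 2)) = Pow(135, Rational(1, 2)) = Mul(3, Pow(15, Rational(1, 2)))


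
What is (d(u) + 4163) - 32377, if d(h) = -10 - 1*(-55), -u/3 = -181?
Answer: -28169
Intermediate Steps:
u = 543 (u = -3*(-181) = 543)
d(h) = 45 (d(h) = -10 + 55 = 45)
(d(u) + 4163) - 32377 = (45 + 4163) - 32377 = 4208 - 32377 = -28169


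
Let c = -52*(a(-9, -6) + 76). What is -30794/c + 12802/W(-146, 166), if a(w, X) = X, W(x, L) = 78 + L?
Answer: 6764127/111020 ≈ 60.927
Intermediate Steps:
c = -3640 (c = -52*(-6 + 76) = -52*70 = -3640)
-30794/c + 12802/W(-146, 166) = -30794/(-3640) + 12802/(78 + 166) = -30794*(-1/3640) + 12802/244 = 15397/1820 + 12802*(1/244) = 15397/1820 + 6401/122 = 6764127/111020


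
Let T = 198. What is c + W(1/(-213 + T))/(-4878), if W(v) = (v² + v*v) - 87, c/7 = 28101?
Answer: 215895787423/1097550 ≈ 1.9671e+5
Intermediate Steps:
c = 196707 (c = 7*28101 = 196707)
W(v) = -87 + 2*v² (W(v) = (v² + v²) - 87 = 2*v² - 87 = -87 + 2*v²)
c + W(1/(-213 + T))/(-4878) = 196707 + (-87 + 2*(1/(-213 + 198))²)/(-4878) = 196707 + (-87 + 2*(1/(-15))²)*(-1/4878) = 196707 + (-87 + 2*(-1/15)²)*(-1/4878) = 196707 + (-87 + 2*(1/225))*(-1/4878) = 196707 + (-87 + 2/225)*(-1/4878) = 196707 - 19573/225*(-1/4878) = 196707 + 19573/1097550 = 215895787423/1097550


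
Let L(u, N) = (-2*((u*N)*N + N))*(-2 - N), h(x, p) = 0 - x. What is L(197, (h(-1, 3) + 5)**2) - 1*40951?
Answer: 19365497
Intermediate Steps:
h(x, p) = -x
L(u, N) = (-2 - N)*(-2*N - 2*u*N**2) (L(u, N) = (-2*((N*u)*N + N))*(-2 - N) = (-2*(u*N**2 + N))*(-2 - N) = (-2*(N + u*N**2))*(-2 - N) = (-2*N - 2*u*N**2)*(-2 - N) = (-2 - N)*(-2*N - 2*u*N**2))
L(197, (h(-1, 3) + 5)**2) - 1*40951 = 2*(-1*(-1) + 5)**2*(2 + (-1*(-1) + 5)**2 + 197*((-1*(-1) + 5)**2)**2 + 2*(-1*(-1) + 5)**2*197) - 1*40951 = 2*(1 + 5)**2*(2 + (1 + 5)**2 + 197*((1 + 5)**2)**2 + 2*(1 + 5)**2*197) - 40951 = 2*6**2*(2 + 6**2 + 197*(6**2)**2 + 2*6**2*197) - 40951 = 2*36*(2 + 36 + 197*36**2 + 2*36*197) - 40951 = 2*36*(2 + 36 + 197*1296 + 14184) - 40951 = 2*36*(2 + 36 + 255312 + 14184) - 40951 = 2*36*269534 - 40951 = 19406448 - 40951 = 19365497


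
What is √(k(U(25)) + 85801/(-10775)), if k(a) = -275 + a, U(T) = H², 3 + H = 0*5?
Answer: I*√1272290881/2155 ≈ 16.552*I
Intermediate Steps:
H = -3 (H = -3 + 0*5 = -3 + 0 = -3)
U(T) = 9 (U(T) = (-3)² = 9)
√(k(U(25)) + 85801/(-10775)) = √((-275 + 9) + 85801/(-10775)) = √(-266 + 85801*(-1/10775)) = √(-266 - 85801/10775) = √(-2951951/10775) = I*√1272290881/2155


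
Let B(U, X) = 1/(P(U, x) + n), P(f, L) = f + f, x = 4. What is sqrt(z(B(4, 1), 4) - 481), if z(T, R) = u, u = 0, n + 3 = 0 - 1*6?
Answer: I*sqrt(481) ≈ 21.932*I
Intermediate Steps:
P(f, L) = 2*f
n = -9 (n = -3 + (0 - 1*6) = -3 + (0 - 6) = -3 - 6 = -9)
B(U, X) = 1/(-9 + 2*U) (B(U, X) = 1/(2*U - 9) = 1/(-9 + 2*U))
z(T, R) = 0
sqrt(z(B(4, 1), 4) - 481) = sqrt(0 - 481) = sqrt(-481) = I*sqrt(481)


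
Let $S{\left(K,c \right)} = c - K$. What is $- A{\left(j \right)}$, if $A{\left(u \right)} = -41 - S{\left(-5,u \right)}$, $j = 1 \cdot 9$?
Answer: $55$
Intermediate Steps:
$j = 9$
$A{\left(u \right)} = -46 - u$ ($A{\left(u \right)} = -41 - \left(u - -5\right) = -41 - \left(u + 5\right) = -41 - \left(5 + u\right) = -46 - u$)
$- A{\left(j \right)} = - (-46 - 9) = \left(-1\right) \left(-55\right) = 55$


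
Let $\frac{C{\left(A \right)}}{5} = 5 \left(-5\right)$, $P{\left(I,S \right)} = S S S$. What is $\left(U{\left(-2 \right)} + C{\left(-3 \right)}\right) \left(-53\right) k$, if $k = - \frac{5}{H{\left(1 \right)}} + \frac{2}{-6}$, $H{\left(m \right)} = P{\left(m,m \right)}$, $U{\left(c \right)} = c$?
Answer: $- \frac{107696}{3} \approx -35899.0$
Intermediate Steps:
$P{\left(I,S \right)} = S^{3}$ ($P{\left(I,S \right)} = S^{2} S = S^{3}$)
$H{\left(m \right)} = m^{3}$
$k = - \frac{16}{3}$ ($k = - \frac{5}{1^{3}} + \frac{2}{-6} = - \frac{5}{1} + 2 \left(- \frac{1}{6}\right) = \left(-5\right) 1 - \frac{1}{3} = -5 - \frac{1}{3} = - \frac{16}{3} \approx -5.3333$)
$C{\left(A \right)} = -125$ ($C{\left(A \right)} = 5 \cdot 5 \left(-5\right) = 5 \left(-25\right) = -125$)
$\left(U{\left(-2 \right)} + C{\left(-3 \right)}\right) \left(-53\right) k = \left(-2 - 125\right) \left(-53\right) \left(- \frac{16}{3}\right) = \left(-127\right) \left(-53\right) \left(- \frac{16}{3}\right) = 6731 \left(- \frac{16}{3}\right) = - \frac{107696}{3}$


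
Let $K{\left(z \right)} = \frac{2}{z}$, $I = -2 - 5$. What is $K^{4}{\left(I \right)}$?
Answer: $\frac{16}{2401} \approx 0.0066639$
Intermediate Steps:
$I = -7$
$K^{4}{\left(I \right)} = \left(\frac{2}{-7}\right)^{4} = \left(2 \left(- \frac{1}{7}\right)\right)^{4} = \left(- \frac{2}{7}\right)^{4} = \frac{16}{2401}$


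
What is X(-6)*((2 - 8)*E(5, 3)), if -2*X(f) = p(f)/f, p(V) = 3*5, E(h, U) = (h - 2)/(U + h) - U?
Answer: 315/16 ≈ 19.688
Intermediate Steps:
E(h, U) = -U + (-2 + h)/(U + h) (E(h, U) = (-2 + h)/(U + h) - U = -U + (-2 + h)/(U + h))
p(V) = 15
X(f) = -15/(2*f)
X(-6)*((2 - 8)*E(5, 3)) = (-15/2/(-6))*((2 - 8)*((-2 + 5 - 1*3² - 1*3*5)/(3 + 5))) = (-15/2*(-⅙))*(-6*(-2 + 5 - 1*9 - 15)/8) = 5*(-3*(-2 + 5 - 9 - 15)/4)/4 = 5*(-3*(-21)/4)/4 = 5*(-6*(-21/8))/4 = (5/4)*(63/4) = 315/16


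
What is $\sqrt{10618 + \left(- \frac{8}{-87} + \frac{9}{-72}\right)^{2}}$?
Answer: $\frac{\sqrt{5143529617}}{696} \approx 103.04$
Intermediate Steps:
$\sqrt{10618 + \left(- \frac{8}{-87} + \frac{9}{-72}\right)^{2}} = \sqrt{10618 + \left(\left(-8\right) \left(- \frac{1}{87}\right) + 9 \left(- \frac{1}{72}\right)\right)^{2}} = \sqrt{10618 + \left(\frac{8}{87} - \frac{1}{8}\right)^{2}} = \sqrt{10618 + \left(- \frac{23}{696}\right)^{2}} = \sqrt{10618 + \frac{529}{484416}} = \sqrt{\frac{5143529617}{484416}} = \frac{\sqrt{5143529617}}{696}$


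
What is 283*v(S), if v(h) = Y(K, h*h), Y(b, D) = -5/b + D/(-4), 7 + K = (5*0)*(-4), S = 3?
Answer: -12169/28 ≈ -434.61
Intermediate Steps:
K = -7 (K = -7 + (5*0)*(-4) = -7 + 0*(-4) = -7 + 0 = -7)
Y(b, D) = -5/b - D/4 (Y(b, D) = -5/b + D*(-¼) = -5/b - D/4)
v(h) = 5/7 - h²/4 (v(h) = -5/(-7) - h*h/4 = -5*(-⅐) - h²/4 = 5/7 - h²/4)
283*v(S) = 283*(5/7 - ¼*3²) = 283*(5/7 - ¼*9) = 283*(5/7 - 9/4) = 283*(-43/28) = -12169/28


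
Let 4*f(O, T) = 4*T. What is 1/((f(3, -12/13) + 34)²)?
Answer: 169/184900 ≈ 0.00091401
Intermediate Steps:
f(O, T) = T (f(O, T) = (4*T)/4 = T)
1/((f(3, -12/13) + 34)²) = 1/((-12/13 + 34)²) = 1/((430/13)²) = 1/(184900/169) = 169/184900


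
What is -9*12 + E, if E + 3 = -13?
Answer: -124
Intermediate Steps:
E = -16 (E = -3 - 13 = -16)
-9*12 + E = -9*12 - 16 = -108 - 16 = -124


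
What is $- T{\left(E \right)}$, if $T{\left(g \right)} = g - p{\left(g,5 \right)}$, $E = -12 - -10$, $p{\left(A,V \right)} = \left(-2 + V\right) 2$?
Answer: $8$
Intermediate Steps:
$p{\left(A,V \right)} = -4 + 2 V$
$E = -2$ ($E = -12 + 10 = -2$)
$T{\left(g \right)} = -6 + g$ ($T{\left(g \right)} = g - \left(-4 + 2 \cdot 5\right) = g - \left(-4 + 10\right) = g - 6 = -6 + g$)
$- T{\left(E \right)} = - (-6 - 2) = \left(-1\right) \left(-8\right) = 8$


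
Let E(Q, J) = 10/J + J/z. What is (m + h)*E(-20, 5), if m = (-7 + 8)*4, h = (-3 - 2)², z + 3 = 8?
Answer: 87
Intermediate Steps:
z = 5 (z = -3 + 8 = 5)
E(Q, J) = 10/J + J/5
h = 25 (h = (-5)² = 25)
m = 4 (m = 1*4 = 4)
(m + h)*E(-20, 5) = (4 + 25)*(10/5 + (⅕)*5) = 29*(10*(⅕) + 1) = 29*(2 + 1) = 29*3 = 87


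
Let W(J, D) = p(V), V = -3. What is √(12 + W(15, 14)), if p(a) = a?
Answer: 3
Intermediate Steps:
W(J, D) = -3
√(12 + W(15, 14)) = √(12 - 3) = √9 = 3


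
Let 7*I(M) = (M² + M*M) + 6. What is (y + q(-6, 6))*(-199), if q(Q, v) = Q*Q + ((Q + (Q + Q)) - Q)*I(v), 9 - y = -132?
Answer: -60297/7 ≈ -8613.9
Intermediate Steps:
y = 141 (y = 9 - 1*(-132) = 9 + 132 = 141)
I(M) = 6/7 + 2*M²/7 (I(M) = ((M² + M*M) + 6)/7 = ((M² + M²) + 6)/7 = (2*M² + 6)/7 = (6 + 2*M²)/7 = 6/7 + 2*M²/7)
q(Q, v) = Q² + 2*Q*(6/7 + 2*v²/7) (q(Q, v) = Q*Q + ((Q + (Q + Q)) - Q)*(6/7 + 2*v²/7) = Q² + ((Q + 2*Q) - Q)*(6/7 + 2*v²/7) = Q² + (3*Q - Q)*(6/7 + 2*v²/7) = Q² + (2*Q)*(6/7 + 2*v²/7) = Q² + 2*Q*(6/7 + 2*v²/7))
(y + q(-6, 6))*(-199) = (141 + (⅐)*(-6)*(12 + 4*6² + 7*(-6)))*(-199) = (141 + (⅐)*(-6)*(12 + 4*36 - 42))*(-199) = (141 + (⅐)*(-6)*(12 + 144 - 42))*(-199) = (141 + (⅐)*(-6)*114)*(-199) = (141 - 684/7)*(-199) = (303/7)*(-199) = -60297/7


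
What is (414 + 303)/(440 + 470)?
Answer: 717/910 ≈ 0.78791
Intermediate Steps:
(414 + 303)/(440 + 470) = 717/910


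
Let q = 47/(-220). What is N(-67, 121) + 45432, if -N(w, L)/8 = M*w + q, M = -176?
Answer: -2689626/55 ≈ -48902.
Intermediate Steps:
q = -47/220 (q = 47*(-1/220) = -47/220 ≈ -0.21364)
N(w, L) = 94/55 + 1408*w (N(w, L) = -8*(-176*w - 47/220) = -8*(-47/220 - 176*w) = 94/55 + 1408*w)
N(-67, 121) + 45432 = (94/55 + 1408*(-67)) + 45432 = (94/55 - 94336) + 45432 = -5188386/55 + 45432 = -2689626/55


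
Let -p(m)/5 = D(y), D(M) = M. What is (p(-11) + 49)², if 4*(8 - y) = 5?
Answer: 3721/16 ≈ 232.56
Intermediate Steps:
y = 27/4 (y = 8 - ¼*5 = 8 - 5/4 = 27/4 ≈ 6.7500)
p(m) = -135/4 (p(m) = -5*27/4 = -135/4)
(p(-11) + 49)² = (-135/4 + 49)² = (61/4)² = 3721/16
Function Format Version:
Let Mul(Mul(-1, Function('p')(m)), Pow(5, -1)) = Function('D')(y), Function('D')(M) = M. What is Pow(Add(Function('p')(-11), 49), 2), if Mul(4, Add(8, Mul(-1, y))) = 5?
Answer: Rational(3721, 16) ≈ 232.56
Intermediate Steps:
y = Rational(27, 4) (y = Add(8, Mul(Rational(-1, 4), 5)) = Add(8, Rational(-5, 4)) = Rational(27, 4) ≈ 6.7500)
Function('p')(m) = Rational(-135, 4) (Function('p')(m) = Mul(-5, Rational(27, 4)) = Rational(-135, 4))
Pow(Add(Function('p')(-11), 49), 2) = Pow(Add(Rational(-135, 4), 49), 2) = Pow(Rational(61, 4), 2) = Rational(3721, 16)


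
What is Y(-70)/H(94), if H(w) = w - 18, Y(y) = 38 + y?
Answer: -8/19 ≈ -0.42105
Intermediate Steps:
H(w) = -18 + w
Y(-70)/H(94) = (38 - 70)/(-18 + 94) = -32/76 = -32*1/76 = -8/19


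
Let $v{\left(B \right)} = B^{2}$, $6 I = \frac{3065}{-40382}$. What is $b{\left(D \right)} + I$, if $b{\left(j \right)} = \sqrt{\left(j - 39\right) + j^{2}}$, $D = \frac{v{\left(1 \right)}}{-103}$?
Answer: $- \frac{3065}{242292} + \frac{i \sqrt{413853}}{103} \approx -0.01265 + 6.2458 i$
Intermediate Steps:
$I = - \frac{3065}{242292}$ ($I = \frac{3065 \frac{1}{-40382}}{6} = \frac{3065 \left(- \frac{1}{40382}\right)}{6} = \frac{1}{6} \left(- \frac{3065}{40382}\right) = - \frac{3065}{242292} \approx -0.01265$)
$D = - \frac{1}{103}$ ($D = \frac{1^{2}}{-103} = 1 \left(- \frac{1}{103}\right) = - \frac{1}{103} \approx -0.0097087$)
$b{\left(j \right)} = \sqrt{-39 + j + j^{2}}$ ($b{\left(j \right)} = \sqrt{\left(-39 + j\right) + j^{2}} = \sqrt{-39 + j + j^{2}}$)
$b{\left(D \right)} + I = \sqrt{-39 - \frac{1}{103} + \left(- \frac{1}{103}\right)^{2}} - \frac{3065}{242292} = \sqrt{-39 - \frac{1}{103} + \frac{1}{10609}} - \frac{3065}{242292} = \sqrt{- \frac{413853}{10609}} - \frac{3065}{242292} = \frac{i \sqrt{413853}}{103} - \frac{3065}{242292} = - \frac{3065}{242292} + \frac{i \sqrt{413853}}{103}$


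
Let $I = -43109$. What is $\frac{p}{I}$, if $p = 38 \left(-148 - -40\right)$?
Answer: $\frac{4104}{43109} \approx 0.095201$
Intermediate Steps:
$p = -4104$ ($p = 38 \left(-148 + 40\right) = 38 \left(-108\right) = -4104$)
$\frac{p}{I} = - \frac{4104}{-43109} = \left(-4104\right) \left(- \frac{1}{43109}\right) = \frac{4104}{43109}$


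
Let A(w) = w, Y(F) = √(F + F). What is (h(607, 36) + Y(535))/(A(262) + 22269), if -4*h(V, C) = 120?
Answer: -30/22531 + √1070/22531 ≈ 0.00012032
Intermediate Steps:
Y(F) = √2*√F (Y(F) = √(2*F) = √2*√F)
h(V, C) = -30 (h(V, C) = -¼*120 = -30)
(h(607, 36) + Y(535))/(A(262) + 22269) = (-30 + √2*√535)/(262 + 22269) = (-30 + √1070)/22531 = (-30 + √1070)*(1/22531) = -30/22531 + √1070/22531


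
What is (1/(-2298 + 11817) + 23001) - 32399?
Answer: -89459561/9519 ≈ -9398.0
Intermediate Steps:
(1/(-2298 + 11817) + 23001) - 32399 = (1/9519 + 23001) - 32399 = 218946520/9519 - 32399 = -89459561/9519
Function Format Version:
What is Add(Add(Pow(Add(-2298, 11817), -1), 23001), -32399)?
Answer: Rational(-89459561, 9519) ≈ -9398.0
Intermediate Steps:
Add(Add(Pow(Add(-2298, 11817), -1), 23001), -32399) = Add(Add(Pow(9519, -1), 23001), -32399) = Add(Add(Rational(1, 9519), 23001), -32399) = Add(Rational(218946520, 9519), -32399) = Rational(-89459561, 9519)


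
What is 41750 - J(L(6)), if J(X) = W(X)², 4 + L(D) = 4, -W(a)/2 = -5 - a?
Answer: 41650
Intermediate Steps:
W(a) = 10 + 2*a (W(a) = -2*(-5 - a) = 10 + 2*a)
L(D) = 0 (L(D) = -4 + 4 = 0)
J(X) = (10 + 2*X)²
41750 - J(L(6)) = 41750 - 4*(5 + 0)² = 41750 - 4*5² = 41750 - 4*25 = 41750 - 1*100 = 41750 - 100 = 41650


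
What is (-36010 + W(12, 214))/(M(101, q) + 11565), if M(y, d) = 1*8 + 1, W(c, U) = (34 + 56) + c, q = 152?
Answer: -17954/5787 ≈ -3.1025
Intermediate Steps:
W(c, U) = 90 + c
M(y, d) = 9 (M(y, d) = 8 + 1 = 9)
(-36010 + W(12, 214))/(M(101, q) + 11565) = (-36010 + (90 + 12))/(9 + 11565) = (-36010 + 102)/11574 = -35908*1/11574 = -17954/5787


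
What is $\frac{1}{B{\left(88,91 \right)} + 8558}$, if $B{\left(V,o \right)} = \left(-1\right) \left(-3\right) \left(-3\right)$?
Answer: $\frac{1}{8549} \approx 0.00011697$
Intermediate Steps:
$B{\left(V,o \right)} = -9$ ($B{\left(V,o \right)} = 3 \left(-3\right) = -9$)
$\frac{1}{B{\left(88,91 \right)} + 8558} = \frac{1}{-9 + 8558} = \frac{1}{8549}$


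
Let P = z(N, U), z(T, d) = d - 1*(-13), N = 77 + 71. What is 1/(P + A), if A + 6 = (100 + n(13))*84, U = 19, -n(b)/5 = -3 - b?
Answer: 1/15146 ≈ 6.6024e-5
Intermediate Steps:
n(b) = 15 + 5*b (n(b) = -5*(-3 - b) = 15 + 5*b)
N = 148
A = 15114 (A = -6 + (100 + (15 + 5*13))*84 = -6 + (100 + (15 + 65))*84 = -6 + (100 + 80)*84 = -6 + 180*84 = -6 + 15120 = 15114)
z(T, d) = 13 + d (z(T, d) = d + 13 = 13 + d)
P = 32 (P = 13 + 19 = 32)
1/(P + A) = 1/(32 + 15114) = 1/15146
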